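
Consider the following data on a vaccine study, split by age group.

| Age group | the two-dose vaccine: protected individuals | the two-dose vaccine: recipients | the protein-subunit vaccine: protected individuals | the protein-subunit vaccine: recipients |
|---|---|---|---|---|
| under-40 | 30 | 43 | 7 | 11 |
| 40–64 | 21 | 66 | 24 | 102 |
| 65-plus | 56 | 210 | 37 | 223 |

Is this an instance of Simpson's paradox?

Under-40: the two-dose vaccine 30/43 = 69.8%, the protein-subunit vaccine 7/11 = 63.6% → the two-dose vaccine
40–64: the two-dose vaccine 21/66 = 31.8%, the protein-subunit vaccine 24/102 = 23.5% → the two-dose vaccine
65-plus: the two-dose vaccine 56/210 = 26.7%, the protein-subunit vaccine 37/223 = 16.6% → the two-dose vaccine
Overall: the two-dose vaccine 107/319 = 33.5%, the protein-subunit vaccine 68/336 = 20.2% → the two-dose vaccine
The two-dose vaccine wins overall and in every age group — no reversal.

No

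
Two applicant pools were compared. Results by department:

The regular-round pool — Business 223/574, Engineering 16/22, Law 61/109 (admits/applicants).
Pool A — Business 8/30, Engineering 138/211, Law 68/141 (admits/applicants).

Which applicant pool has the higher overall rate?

Business: the regular-round pool 223/574 = 38.9%, Pool A 8/30 = 26.7% → the regular-round pool
Engineering: the regular-round pool 16/22 = 72.7%, Pool A 138/211 = 65.4% → the regular-round pool
Law: the regular-round pool 61/109 = 56.0%, Pool A 68/141 = 48.2% → the regular-round pool
Overall: the regular-round pool 300/705 = 42.6%, Pool A 214/382 = 56.0% → Pool A
(The regular-round pool wins every department group but Pool A wins overall — the regular-round pool's applicants skew toward the low-rate Business group.)

Pool A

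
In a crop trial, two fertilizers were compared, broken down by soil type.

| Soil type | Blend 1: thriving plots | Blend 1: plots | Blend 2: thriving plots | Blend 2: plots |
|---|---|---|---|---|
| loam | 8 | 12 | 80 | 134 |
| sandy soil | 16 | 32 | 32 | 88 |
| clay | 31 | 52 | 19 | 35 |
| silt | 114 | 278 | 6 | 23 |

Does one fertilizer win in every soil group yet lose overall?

Yes

Loam: Blend 1 8/12 = 66.7%, Blend 2 80/134 = 59.7% → Blend 1
Sandy soil: Blend 1 16/32 = 50.0%, Blend 2 32/88 = 36.4% → Blend 1
Clay: Blend 1 31/52 = 59.6%, Blend 2 19/35 = 54.3% → Blend 1
Silt: Blend 1 114/278 = 41.0%, Blend 2 6/23 = 26.1% → Blend 1
Overall: Blend 1 169/374 = 45.2%, Blend 2 137/280 = 48.9% → Blend 2
Blend 1 wins each soil group but Blend 2 wins overall — the comparison reverses. Blend 1's plots skew toward silt, which has a lower base rate.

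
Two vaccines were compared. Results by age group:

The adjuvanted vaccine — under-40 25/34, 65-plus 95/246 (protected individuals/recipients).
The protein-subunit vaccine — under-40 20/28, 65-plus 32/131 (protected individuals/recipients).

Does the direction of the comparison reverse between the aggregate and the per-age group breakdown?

Under-40: the adjuvanted vaccine 25/34 = 73.5%, the protein-subunit vaccine 20/28 = 71.4% → the adjuvanted vaccine
65-plus: the adjuvanted vaccine 95/246 = 38.6%, the protein-subunit vaccine 32/131 = 24.4% → the adjuvanted vaccine
Overall: the adjuvanted vaccine 120/280 = 42.9%, the protein-subunit vaccine 52/159 = 32.7% → the adjuvanted vaccine
The adjuvanted vaccine wins overall and in every age group — no reversal.

No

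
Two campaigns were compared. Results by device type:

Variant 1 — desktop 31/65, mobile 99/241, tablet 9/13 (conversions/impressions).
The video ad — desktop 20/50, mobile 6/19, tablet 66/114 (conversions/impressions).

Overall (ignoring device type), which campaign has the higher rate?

the video ad

Desktop: Variant 1 31/65 = 47.7%, the video ad 20/50 = 40.0% → Variant 1
Mobile: Variant 1 99/241 = 41.1%, the video ad 6/19 = 31.6% → Variant 1
Tablet: Variant 1 9/13 = 69.2%, the video ad 66/114 = 57.9% → Variant 1
Overall: Variant 1 139/319 = 43.6%, the video ad 92/183 = 50.3% → the video ad
(Variant 1 wins every device group but the video ad wins overall — Variant 1's impressions skew toward the low-rate mobile group.)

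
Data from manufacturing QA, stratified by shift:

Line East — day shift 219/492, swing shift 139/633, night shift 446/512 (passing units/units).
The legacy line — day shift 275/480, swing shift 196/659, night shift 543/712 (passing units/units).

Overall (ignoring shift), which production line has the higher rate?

the legacy line

Day shift: Line East 219/492 = 44.5%, the legacy line 275/480 = 57.3% → the legacy line
Swing shift: Line East 139/633 = 22.0%, the legacy line 196/659 = 29.7% → the legacy line
Night shift: Line East 446/512 = 87.1%, the legacy line 543/712 = 76.3% → Line East
Overall: Line East 804/1637 = 49.1%, the legacy line 1014/1851 = 54.8% → the legacy line
(Neither sweeps every shift group, but the legacy line has the higher pooled rate.)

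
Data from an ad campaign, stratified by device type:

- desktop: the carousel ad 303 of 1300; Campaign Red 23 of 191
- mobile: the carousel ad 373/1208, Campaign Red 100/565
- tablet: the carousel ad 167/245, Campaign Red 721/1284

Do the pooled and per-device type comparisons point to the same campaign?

No

Desktop: the carousel ad 303/1300 = 23.3%, Campaign Red 23/191 = 12.0% → the carousel ad
Mobile: the carousel ad 373/1208 = 30.9%, Campaign Red 100/565 = 17.7% → the carousel ad
Tablet: the carousel ad 167/245 = 68.2%, Campaign Red 721/1284 = 56.2% → the carousel ad
Overall: the carousel ad 843/2753 = 30.6%, Campaign Red 844/2040 = 41.4% → Campaign Red
The carousel ad wins each device group but Campaign Red wins overall — the comparison reverses. The carousel ad's impressions skew toward desktop, which has a lower base rate.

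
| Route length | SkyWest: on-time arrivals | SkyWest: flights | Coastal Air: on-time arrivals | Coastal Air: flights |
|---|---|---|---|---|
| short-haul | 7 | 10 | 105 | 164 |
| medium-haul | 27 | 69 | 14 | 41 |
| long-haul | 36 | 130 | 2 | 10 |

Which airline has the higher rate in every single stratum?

Short-haul: SkyWest 7/10 = 70.0%, Coastal Air 105/164 = 64.0% → SkyWest
Medium-haul: SkyWest 27/69 = 39.1%, Coastal Air 14/41 = 34.1% → SkyWest
Long-haul: SkyWest 36/130 = 27.7%, Coastal Air 2/10 = 20.0% → SkyWest
SkyWest has the higher rate in all 3 groups.

SkyWest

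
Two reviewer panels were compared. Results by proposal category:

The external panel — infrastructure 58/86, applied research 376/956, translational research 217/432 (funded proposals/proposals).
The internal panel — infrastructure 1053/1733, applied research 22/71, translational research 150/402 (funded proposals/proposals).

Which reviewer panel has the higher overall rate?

the internal panel

Infrastructure: the external panel 58/86 = 67.4%, the internal panel 1053/1733 = 60.8% → the external panel
Applied research: the external panel 376/956 = 39.3%, the internal panel 22/71 = 31.0% → the external panel
Translational research: the external panel 217/432 = 50.2%, the internal panel 150/402 = 37.3% → the external panel
Overall: the external panel 651/1474 = 44.2%, the internal panel 1225/2206 = 55.5% → the internal panel
(The external panel wins every proposal group but the internal panel wins overall — the external panel's proposals skew toward the low-rate applied research group.)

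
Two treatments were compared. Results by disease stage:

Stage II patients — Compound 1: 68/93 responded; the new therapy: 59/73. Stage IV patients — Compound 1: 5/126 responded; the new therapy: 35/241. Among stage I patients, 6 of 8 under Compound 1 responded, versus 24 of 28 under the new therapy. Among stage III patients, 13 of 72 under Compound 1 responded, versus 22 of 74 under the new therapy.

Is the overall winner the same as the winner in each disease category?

Stage II: Compound 1 68/93 = 73.1%, the new therapy 59/73 = 80.8% → the new therapy
Stage IV: Compound 1 5/126 = 4.0%, the new therapy 35/241 = 14.5% → the new therapy
Stage I: Compound 1 6/8 = 75.0%, the new therapy 24/28 = 85.7% → the new therapy
Stage III: Compound 1 13/72 = 18.1%, the new therapy 22/74 = 29.7% → the new therapy
Overall: Compound 1 92/299 = 30.8%, the new therapy 140/416 = 33.7% → the new therapy
The new therapy wins overall and in every disease group — no reversal.

Yes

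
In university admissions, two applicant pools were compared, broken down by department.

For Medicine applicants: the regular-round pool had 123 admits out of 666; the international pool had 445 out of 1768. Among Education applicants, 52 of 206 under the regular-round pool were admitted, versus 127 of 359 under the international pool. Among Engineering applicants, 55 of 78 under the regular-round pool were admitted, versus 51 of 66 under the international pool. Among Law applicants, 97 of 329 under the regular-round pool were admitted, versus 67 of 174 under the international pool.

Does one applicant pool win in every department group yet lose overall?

Medicine: the regular-round pool 123/666 = 18.5%, the international pool 445/1768 = 25.2% → the international pool
Education: the regular-round pool 52/206 = 25.2%, the international pool 127/359 = 35.4% → the international pool
Engineering: the regular-round pool 55/78 = 70.5%, the international pool 51/66 = 77.3% → the international pool
Law: the regular-round pool 97/329 = 29.5%, the international pool 67/174 = 38.5% → the international pool
Overall: the regular-round pool 327/1279 = 25.6%, the international pool 690/2367 = 29.2% → the international pool
The international pool wins overall and in every department group — no reversal.

No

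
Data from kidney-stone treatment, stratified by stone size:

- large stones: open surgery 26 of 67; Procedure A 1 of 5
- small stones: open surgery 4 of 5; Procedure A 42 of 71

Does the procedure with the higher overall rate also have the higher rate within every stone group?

Large stones: open surgery 26/67 = 38.8%, Procedure A 1/5 = 20.0% → open surgery
Small stones: open surgery 4/5 = 80.0%, Procedure A 42/71 = 59.2% → open surgery
Overall: open surgery 30/72 = 41.7%, Procedure A 43/76 = 56.6% → Procedure A
Open surgery wins each stone group but Procedure A wins overall — the comparison reverses. Open surgery's cases skew toward large stones, which has a lower base rate.

No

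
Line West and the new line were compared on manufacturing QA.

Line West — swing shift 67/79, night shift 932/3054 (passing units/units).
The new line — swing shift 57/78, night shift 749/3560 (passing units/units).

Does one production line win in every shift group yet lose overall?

No

Swing shift: Line West 67/79 = 84.8%, the new line 57/78 = 73.1% → Line West
Night shift: Line West 932/3054 = 30.5%, the new line 749/3560 = 21.0% → Line West
Overall: Line West 999/3133 = 31.9%, the new line 806/3638 = 22.2% → Line West
Line West wins overall and in every shift group — no reversal.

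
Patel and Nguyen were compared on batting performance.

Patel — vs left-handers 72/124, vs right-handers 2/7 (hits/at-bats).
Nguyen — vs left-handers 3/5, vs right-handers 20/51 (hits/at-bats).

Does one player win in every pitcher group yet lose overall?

Vs left-handers: Patel 72/124 = 58.1%, Nguyen 3/5 = 60.0% → Nguyen
Vs right-handers: Patel 2/7 = 28.6%, Nguyen 20/51 = 39.2% → Nguyen
Overall: Patel 74/131 = 56.5%, Nguyen 23/56 = 41.1% → Patel
Nguyen wins each pitcher group but Patel wins overall — the comparison reverses. Nguyen's at-bats skew toward vs right-handers, which has a lower base rate.

Yes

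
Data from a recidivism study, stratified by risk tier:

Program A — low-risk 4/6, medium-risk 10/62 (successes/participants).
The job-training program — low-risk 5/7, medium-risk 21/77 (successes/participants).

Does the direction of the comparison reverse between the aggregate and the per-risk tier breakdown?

Low-risk: Program A 4/6 = 66.7%, the job-training program 5/7 = 71.4% → the job-training program
Medium-risk: Program A 10/62 = 16.1%, the job-training program 21/77 = 27.3% → the job-training program
Overall: Program A 14/68 = 20.6%, the job-training program 26/84 = 31.0% → the job-training program
The job-training program wins overall and in every risk group — no reversal.

No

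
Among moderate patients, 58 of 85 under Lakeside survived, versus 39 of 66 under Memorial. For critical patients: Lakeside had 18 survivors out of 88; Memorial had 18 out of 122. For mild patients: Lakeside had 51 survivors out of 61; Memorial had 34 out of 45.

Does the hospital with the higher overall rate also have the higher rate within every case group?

Yes

Moderate: Lakeside 58/85 = 68.2%, Memorial 39/66 = 59.1% → Lakeside
Critical: Lakeside 18/88 = 20.5%, Memorial 18/122 = 14.8% → Lakeside
Mild: Lakeside 51/61 = 83.6%, Memorial 34/45 = 75.6% → Lakeside
Overall: Lakeside 127/234 = 54.3%, Memorial 91/233 = 39.1% → Lakeside
Lakeside wins overall and in every case group — no reversal.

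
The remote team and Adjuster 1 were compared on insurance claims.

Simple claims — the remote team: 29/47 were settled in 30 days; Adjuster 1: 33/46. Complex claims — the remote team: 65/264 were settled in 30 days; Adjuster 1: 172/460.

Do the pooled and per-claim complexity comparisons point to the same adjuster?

Yes

Simple: the remote team 29/47 = 61.7%, Adjuster 1 33/46 = 71.7% → Adjuster 1
Complex: the remote team 65/264 = 24.6%, Adjuster 1 172/460 = 37.4% → Adjuster 1
Overall: the remote team 94/311 = 30.2%, Adjuster 1 205/506 = 40.5% → Adjuster 1
Adjuster 1 wins overall and in every claim group — no reversal.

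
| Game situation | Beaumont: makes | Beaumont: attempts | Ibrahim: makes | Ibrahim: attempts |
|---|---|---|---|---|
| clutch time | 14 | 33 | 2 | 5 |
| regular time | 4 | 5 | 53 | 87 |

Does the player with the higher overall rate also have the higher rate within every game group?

No

Clutch time: Beaumont 14/33 = 42.4%, Ibrahim 2/5 = 40.0% → Beaumont
Regular time: Beaumont 4/5 = 80.0%, Ibrahim 53/87 = 60.9% → Beaumont
Overall: Beaumont 18/38 = 47.4%, Ibrahim 55/92 = 59.8% → Ibrahim
Beaumont wins each game group but Ibrahim wins overall — the comparison reverses. Beaumont's attempts skew toward clutch time, which has a lower base rate.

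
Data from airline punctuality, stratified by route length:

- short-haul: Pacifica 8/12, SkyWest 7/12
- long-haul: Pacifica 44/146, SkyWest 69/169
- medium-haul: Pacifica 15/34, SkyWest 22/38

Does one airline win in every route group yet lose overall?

Short-haul: Pacifica 8/12 = 66.7%, SkyWest 7/12 = 58.3% → Pacifica
Long-haul: Pacifica 44/146 = 30.1%, SkyWest 69/169 = 40.8% → SkyWest
Medium-haul: Pacifica 15/34 = 44.1%, SkyWest 22/38 = 57.9% → SkyWest
Overall: Pacifica 67/192 = 34.9%, SkyWest 98/219 = 44.7% → SkyWest
Neither sweeps: Pacifica wins 1 of 3 groups, SkyWest wins 2. SkyWest wins overall but not every group — no Simpson reversal.

No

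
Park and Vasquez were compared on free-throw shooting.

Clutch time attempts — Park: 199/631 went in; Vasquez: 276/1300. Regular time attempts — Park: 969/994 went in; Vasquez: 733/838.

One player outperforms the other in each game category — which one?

Clutch time: Park 199/631 = 31.5%, Vasquez 276/1300 = 21.2% → Park
Regular time: Park 969/994 = 97.5%, Vasquez 733/838 = 87.5% → Park
Park has the higher rate in both groups.

Park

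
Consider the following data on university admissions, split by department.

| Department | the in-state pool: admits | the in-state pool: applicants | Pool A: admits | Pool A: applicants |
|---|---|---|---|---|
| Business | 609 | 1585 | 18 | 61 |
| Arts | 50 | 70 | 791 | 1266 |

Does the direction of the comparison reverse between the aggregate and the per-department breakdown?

Yes

Business: the in-state pool 609/1585 = 38.4%, Pool A 18/61 = 29.5% → the in-state pool
Arts: the in-state pool 50/70 = 71.4%, Pool A 791/1266 = 62.5% → the in-state pool
Overall: the in-state pool 659/1655 = 39.8%, Pool A 809/1327 = 61.0% → Pool A
The in-state pool wins each department group but Pool A wins overall — the comparison reverses. The in-state pool's applicants skew toward Business, which has a lower base rate.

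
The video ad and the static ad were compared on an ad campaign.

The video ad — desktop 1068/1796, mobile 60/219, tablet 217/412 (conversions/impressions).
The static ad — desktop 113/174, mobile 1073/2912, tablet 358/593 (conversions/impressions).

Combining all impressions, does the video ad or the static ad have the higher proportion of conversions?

Desktop: the video ad 1068/1796 = 59.5%, the static ad 113/174 = 64.9% → the static ad
Mobile: the video ad 60/219 = 27.4%, the static ad 1073/2912 = 36.8% → the static ad
Tablet: the video ad 217/412 = 52.7%, the static ad 358/593 = 60.4% → the static ad
Overall: the video ad 1345/2427 = 55.4%, the static ad 1544/3679 = 42.0% → the video ad
(The static ad wins every device group but the video ad wins overall — the static ad's impressions skew toward the low-rate mobile group.)

the video ad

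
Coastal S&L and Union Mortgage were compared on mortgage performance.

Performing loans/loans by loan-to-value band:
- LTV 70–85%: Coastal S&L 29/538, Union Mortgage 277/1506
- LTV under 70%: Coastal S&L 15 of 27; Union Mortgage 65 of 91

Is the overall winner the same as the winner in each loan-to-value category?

LTV 70–85%: Coastal S&L 29/538 = 5.4%, Union Mortgage 277/1506 = 18.4% → Union Mortgage
LTV under 70%: Coastal S&L 15/27 = 55.6%, Union Mortgage 65/91 = 71.4% → Union Mortgage
Overall: Coastal S&L 44/565 = 7.8%, Union Mortgage 342/1597 = 21.4% → Union Mortgage
Union Mortgage wins overall and in every loan-to-value group — no reversal.

Yes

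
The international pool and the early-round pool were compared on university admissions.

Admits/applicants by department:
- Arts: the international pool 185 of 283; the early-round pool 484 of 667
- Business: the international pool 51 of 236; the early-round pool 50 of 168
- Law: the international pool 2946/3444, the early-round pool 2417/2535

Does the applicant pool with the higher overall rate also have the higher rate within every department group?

Arts: the international pool 185/283 = 65.4%, the early-round pool 484/667 = 72.6% → the early-round pool
Business: the international pool 51/236 = 21.6%, the early-round pool 50/168 = 29.8% → the early-round pool
Law: the international pool 2946/3444 = 85.5%, the early-round pool 2417/2535 = 95.3% → the early-round pool
Overall: the international pool 3182/3963 = 80.3%, the early-round pool 2951/3370 = 87.6% → the early-round pool
The early-round pool wins overall and in every department group — no reversal.

Yes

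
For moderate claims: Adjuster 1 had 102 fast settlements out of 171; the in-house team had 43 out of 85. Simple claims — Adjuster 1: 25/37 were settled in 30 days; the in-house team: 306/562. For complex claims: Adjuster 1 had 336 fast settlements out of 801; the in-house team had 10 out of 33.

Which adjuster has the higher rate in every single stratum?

Moderate: Adjuster 1 102/171 = 59.6%, the in-house team 43/85 = 50.6% → Adjuster 1
Simple: Adjuster 1 25/37 = 67.6%, the in-house team 306/562 = 54.4% → Adjuster 1
Complex: Adjuster 1 336/801 = 41.9%, the in-house team 10/33 = 30.3% → Adjuster 1
Adjuster 1 has the higher rate in all 3 groups.

Adjuster 1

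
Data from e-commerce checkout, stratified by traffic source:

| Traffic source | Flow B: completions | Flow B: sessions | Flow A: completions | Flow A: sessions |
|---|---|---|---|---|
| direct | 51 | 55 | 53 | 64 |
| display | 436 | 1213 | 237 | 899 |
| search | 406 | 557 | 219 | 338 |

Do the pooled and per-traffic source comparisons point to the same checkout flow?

Direct: Flow B 51/55 = 92.7%, Flow A 53/64 = 82.8% → Flow B
Display: Flow B 436/1213 = 35.9%, Flow A 237/899 = 26.4% → Flow B
Search: Flow B 406/557 = 72.9%, Flow A 219/338 = 64.8% → Flow B
Overall: Flow B 893/1825 = 48.9%, Flow A 509/1301 = 39.1% → Flow B
Flow B wins overall and in every traffic group — no reversal.

Yes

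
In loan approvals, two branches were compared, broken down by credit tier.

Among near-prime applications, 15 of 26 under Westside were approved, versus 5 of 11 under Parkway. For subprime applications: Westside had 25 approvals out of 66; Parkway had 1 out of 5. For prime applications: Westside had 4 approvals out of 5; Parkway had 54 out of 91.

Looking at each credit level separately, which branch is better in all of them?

Westside

Near-prime: Westside 15/26 = 57.7%, Parkway 5/11 = 45.5% → Westside
Subprime: Westside 25/66 = 37.9%, Parkway 1/5 = 20.0% → Westside
Prime: Westside 4/5 = 80.0%, Parkway 54/91 = 59.3% → Westside
Westside has the higher rate in all 3 groups.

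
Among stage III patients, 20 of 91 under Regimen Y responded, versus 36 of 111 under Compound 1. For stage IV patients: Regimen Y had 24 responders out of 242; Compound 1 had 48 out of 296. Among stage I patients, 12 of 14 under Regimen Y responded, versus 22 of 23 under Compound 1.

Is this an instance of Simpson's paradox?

Stage III: Regimen Y 20/91 = 22.0%, Compound 1 36/111 = 32.4% → Compound 1
Stage IV: Regimen Y 24/242 = 9.9%, Compound 1 48/296 = 16.2% → Compound 1
Stage I: Regimen Y 12/14 = 85.7%, Compound 1 22/23 = 95.7% → Compound 1
Overall: Regimen Y 56/347 = 16.1%, Compound 1 106/430 = 24.7% → Compound 1
Compound 1 wins overall and in every disease group — no reversal.

No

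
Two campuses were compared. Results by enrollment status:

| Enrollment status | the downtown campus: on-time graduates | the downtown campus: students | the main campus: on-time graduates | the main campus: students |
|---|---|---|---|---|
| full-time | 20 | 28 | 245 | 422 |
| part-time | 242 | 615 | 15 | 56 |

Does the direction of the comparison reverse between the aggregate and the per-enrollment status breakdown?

Yes

Full-time: the downtown campus 20/28 = 71.4%, the main campus 245/422 = 58.1% → the downtown campus
Part-time: the downtown campus 242/615 = 39.3%, the main campus 15/56 = 26.8% → the downtown campus
Overall: the downtown campus 262/643 = 40.7%, the main campus 260/478 = 54.4% → the main campus
The downtown campus wins each enrollment group but the main campus wins overall — the comparison reverses. The downtown campus's students skew toward part-time, which has a lower base rate.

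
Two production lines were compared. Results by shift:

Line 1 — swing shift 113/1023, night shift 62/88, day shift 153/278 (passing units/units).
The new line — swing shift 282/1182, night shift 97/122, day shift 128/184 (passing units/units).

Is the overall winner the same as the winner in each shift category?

Swing shift: Line 1 113/1023 = 11.0%, the new line 282/1182 = 23.9% → the new line
Night shift: Line 1 62/88 = 70.5%, the new line 97/122 = 79.5% → the new line
Day shift: Line 1 153/278 = 55.0%, the new line 128/184 = 69.6% → the new line
Overall: Line 1 328/1389 = 23.6%, the new line 507/1488 = 34.1% → the new line
The new line wins overall and in every shift group — no reversal.

Yes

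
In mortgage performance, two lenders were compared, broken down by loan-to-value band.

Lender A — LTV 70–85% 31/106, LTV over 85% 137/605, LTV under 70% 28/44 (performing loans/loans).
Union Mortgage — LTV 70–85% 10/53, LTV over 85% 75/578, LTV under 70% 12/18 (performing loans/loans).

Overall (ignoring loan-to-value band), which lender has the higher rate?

LTV 70–85%: Lender A 31/106 = 29.2%, Union Mortgage 10/53 = 18.9% → Lender A
LTV over 85%: Lender A 137/605 = 22.6%, Union Mortgage 75/578 = 13.0% → Lender A
LTV under 70%: Lender A 28/44 = 63.6%, Union Mortgage 12/18 = 66.7% → Union Mortgage
Overall: Lender A 196/755 = 26.0%, Union Mortgage 97/649 = 14.9% → Lender A
(Neither sweeps every loan-to-value group, but Lender A has the higher pooled rate.)

Lender A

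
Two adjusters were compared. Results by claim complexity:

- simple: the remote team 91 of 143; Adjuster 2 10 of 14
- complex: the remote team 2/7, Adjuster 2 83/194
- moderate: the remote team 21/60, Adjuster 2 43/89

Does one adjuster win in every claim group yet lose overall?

Simple: the remote team 91/143 = 63.6%, Adjuster 2 10/14 = 71.4% → Adjuster 2
Complex: the remote team 2/7 = 28.6%, Adjuster 2 83/194 = 42.8% → Adjuster 2
Moderate: the remote team 21/60 = 35.0%, Adjuster 2 43/89 = 48.3% → Adjuster 2
Overall: the remote team 114/210 = 54.3%, Adjuster 2 136/297 = 45.8% → the remote team
Adjuster 2 wins each claim group but the remote team wins overall — the comparison reverses. Adjuster 2's claims skew toward complex, which has a lower base rate.

Yes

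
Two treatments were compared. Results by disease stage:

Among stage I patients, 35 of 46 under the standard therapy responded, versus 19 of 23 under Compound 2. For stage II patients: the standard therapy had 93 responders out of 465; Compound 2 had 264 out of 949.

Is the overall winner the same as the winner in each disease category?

Stage I: the standard therapy 35/46 = 76.1%, Compound 2 19/23 = 82.6% → Compound 2
Stage II: the standard therapy 93/465 = 20.0%, Compound 2 264/949 = 27.8% → Compound 2
Overall: the standard therapy 128/511 = 25.0%, Compound 2 283/972 = 29.1% → Compound 2
Compound 2 wins overall and in every disease group — no reversal.

Yes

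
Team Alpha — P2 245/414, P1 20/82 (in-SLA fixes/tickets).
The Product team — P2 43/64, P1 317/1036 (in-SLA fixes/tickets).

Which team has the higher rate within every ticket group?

P2: Team Alpha 245/414 = 59.2%, the Product team 43/64 = 67.2% → the Product team
P1: Team Alpha 20/82 = 24.4%, the Product team 317/1036 = 30.6% → the Product team
The Product team has the higher rate in both groups.

the Product team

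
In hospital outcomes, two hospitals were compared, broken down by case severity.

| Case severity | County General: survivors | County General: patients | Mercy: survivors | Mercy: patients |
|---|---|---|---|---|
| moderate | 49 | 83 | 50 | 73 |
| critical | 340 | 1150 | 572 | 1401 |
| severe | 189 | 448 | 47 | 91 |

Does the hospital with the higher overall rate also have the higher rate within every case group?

Yes

Moderate: County General 49/83 = 59.0%, Mercy 50/73 = 68.5% → Mercy
Critical: County General 340/1150 = 29.6%, Mercy 572/1401 = 40.8% → Mercy
Severe: County General 189/448 = 42.2%, Mercy 47/91 = 51.6% → Mercy
Overall: County General 578/1681 = 34.4%, Mercy 669/1565 = 42.7% → Mercy
Mercy wins overall and in every case group — no reversal.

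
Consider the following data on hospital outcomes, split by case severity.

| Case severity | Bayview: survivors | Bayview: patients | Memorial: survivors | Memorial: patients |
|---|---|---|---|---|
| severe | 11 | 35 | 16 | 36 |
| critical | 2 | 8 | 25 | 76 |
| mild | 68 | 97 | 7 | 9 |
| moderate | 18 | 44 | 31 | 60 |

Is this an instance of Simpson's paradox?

Severe: Bayview 11/35 = 31.4%, Memorial 16/36 = 44.4% → Memorial
Critical: Bayview 2/8 = 25.0%, Memorial 25/76 = 32.9% → Memorial
Mild: Bayview 68/97 = 70.1%, Memorial 7/9 = 77.8% → Memorial
Moderate: Bayview 18/44 = 40.9%, Memorial 31/60 = 51.7% → Memorial
Overall: Bayview 99/184 = 53.8%, Memorial 79/181 = 43.6% → Bayview
Memorial wins each case group but Bayview wins overall — the comparison reverses. Memorial's patients skew toward critical, which has a lower base rate.

Yes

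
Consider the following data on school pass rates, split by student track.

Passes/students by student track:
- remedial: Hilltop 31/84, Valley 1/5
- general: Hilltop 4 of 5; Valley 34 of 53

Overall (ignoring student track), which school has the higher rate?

Remedial: Hilltop 31/84 = 36.9%, Valley 1/5 = 20.0% → Hilltop
General: Hilltop 4/5 = 80.0%, Valley 34/53 = 64.2% → Hilltop
Overall: Hilltop 35/89 = 39.3%, Valley 35/58 = 60.3% → Valley
(Hilltop wins every student group but Valley wins overall — Hilltop's students skew toward the low-rate remedial group.)

Valley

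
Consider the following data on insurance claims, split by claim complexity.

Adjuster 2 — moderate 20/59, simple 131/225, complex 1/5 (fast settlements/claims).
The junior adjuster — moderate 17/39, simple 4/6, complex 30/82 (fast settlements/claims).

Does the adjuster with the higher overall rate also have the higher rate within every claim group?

No

Moderate: Adjuster 2 20/59 = 33.9%, the junior adjuster 17/39 = 43.6% → the junior adjuster
Simple: Adjuster 2 131/225 = 58.2%, the junior adjuster 4/6 = 66.7% → the junior adjuster
Complex: Adjuster 2 1/5 = 20.0%, the junior adjuster 30/82 = 36.6% → the junior adjuster
Overall: Adjuster 2 152/289 = 52.6%, the junior adjuster 51/127 = 40.2% → Adjuster 2
The junior adjuster wins each claim group but Adjuster 2 wins overall — the comparison reverses. The junior adjuster's claims skew toward complex, which has a lower base rate.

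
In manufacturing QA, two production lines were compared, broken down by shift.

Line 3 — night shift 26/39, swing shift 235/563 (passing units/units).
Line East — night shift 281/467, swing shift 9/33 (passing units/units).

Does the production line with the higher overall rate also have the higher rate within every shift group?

No

Night shift: Line 3 26/39 = 66.7%, Line East 281/467 = 60.2% → Line 3
Swing shift: Line 3 235/563 = 41.7%, Line East 9/33 = 27.3% → Line 3
Overall: Line 3 261/602 = 43.4%, Line East 290/500 = 58.0% → Line East
Line 3 wins each shift group but Line East wins overall — the comparison reverses. Line 3's units skew toward swing shift, which has a lower base rate.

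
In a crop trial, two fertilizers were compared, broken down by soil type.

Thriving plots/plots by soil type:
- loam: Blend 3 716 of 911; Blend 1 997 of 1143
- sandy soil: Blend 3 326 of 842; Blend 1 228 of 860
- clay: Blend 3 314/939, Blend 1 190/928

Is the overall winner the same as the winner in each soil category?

Loam: Blend 3 716/911 = 78.6%, Blend 1 997/1143 = 87.2% → Blend 1
Sandy soil: Blend 3 326/842 = 38.7%, Blend 1 228/860 = 26.5% → Blend 3
Clay: Blend 3 314/939 = 33.4%, Blend 1 190/928 = 20.5% → Blend 3
Overall: Blend 3 1356/2692 = 50.4%, Blend 1 1415/2931 = 48.3% → Blend 3
Neither sweeps: Blend 3 wins 2 of 3 groups, Blend 1 wins 1. Blend 3 wins overall but not every group — no Simpson reversal.

No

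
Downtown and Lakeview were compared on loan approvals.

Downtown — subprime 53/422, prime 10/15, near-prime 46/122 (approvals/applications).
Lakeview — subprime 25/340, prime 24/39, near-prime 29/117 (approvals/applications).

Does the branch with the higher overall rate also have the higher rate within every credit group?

Yes

Subprime: Downtown 53/422 = 12.6%, Lakeview 25/340 = 7.4% → Downtown
Prime: Downtown 10/15 = 66.7%, Lakeview 24/39 = 61.5% → Downtown
Near-prime: Downtown 46/122 = 37.7%, Lakeview 29/117 = 24.8% → Downtown
Overall: Downtown 109/559 = 19.5%, Lakeview 78/496 = 15.7% → Downtown
Downtown wins overall and in every credit group — no reversal.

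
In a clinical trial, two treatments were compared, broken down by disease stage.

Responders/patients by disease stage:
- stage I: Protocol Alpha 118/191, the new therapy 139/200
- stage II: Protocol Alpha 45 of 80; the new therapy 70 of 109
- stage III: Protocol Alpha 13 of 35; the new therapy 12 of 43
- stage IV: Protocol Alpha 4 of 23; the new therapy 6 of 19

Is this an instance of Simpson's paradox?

Stage I: Protocol Alpha 118/191 = 61.8%, the new therapy 139/200 = 69.5% → the new therapy
Stage II: Protocol Alpha 45/80 = 56.2%, the new therapy 70/109 = 64.2% → the new therapy
Stage III: Protocol Alpha 13/35 = 37.1%, the new therapy 12/43 = 27.9% → Protocol Alpha
Stage IV: Protocol Alpha 4/23 = 17.4%, the new therapy 6/19 = 31.6% → the new therapy
Overall: Protocol Alpha 180/329 = 54.7%, the new therapy 227/371 = 61.2% → the new therapy
Neither sweeps: Protocol Alpha wins 1 of 4 groups, the new therapy wins 3. The new therapy wins overall but not every group — no Simpson reversal.

No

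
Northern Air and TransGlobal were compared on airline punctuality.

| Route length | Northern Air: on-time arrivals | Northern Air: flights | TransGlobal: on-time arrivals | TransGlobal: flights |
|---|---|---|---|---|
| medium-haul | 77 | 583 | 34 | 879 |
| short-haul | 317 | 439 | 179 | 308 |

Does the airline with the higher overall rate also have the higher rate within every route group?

Yes

Medium-haul: Northern Air 77/583 = 13.2%, TransGlobal 34/879 = 3.9% → Northern Air
Short-haul: Northern Air 317/439 = 72.2%, TransGlobal 179/308 = 58.1% → Northern Air
Overall: Northern Air 394/1022 = 38.6%, TransGlobal 213/1187 = 17.9% → Northern Air
Northern Air wins overall and in every route group — no reversal.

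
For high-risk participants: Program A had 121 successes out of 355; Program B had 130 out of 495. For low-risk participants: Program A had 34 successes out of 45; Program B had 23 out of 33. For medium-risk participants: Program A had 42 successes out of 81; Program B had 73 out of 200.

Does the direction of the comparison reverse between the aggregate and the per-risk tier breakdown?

High-risk: Program A 121/355 = 34.1%, Program B 130/495 = 26.3% → Program A
Low-risk: Program A 34/45 = 75.6%, Program B 23/33 = 69.7% → Program A
Medium-risk: Program A 42/81 = 51.9%, Program B 73/200 = 36.5% → Program A
Overall: Program A 197/481 = 41.0%, Program B 226/728 = 31.0% → Program A
Program A wins overall and in every risk group — no reversal.

No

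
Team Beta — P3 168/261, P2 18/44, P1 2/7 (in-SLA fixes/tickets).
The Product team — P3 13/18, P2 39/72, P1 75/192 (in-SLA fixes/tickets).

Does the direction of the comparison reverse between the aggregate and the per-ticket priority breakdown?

Yes

P3: Team Beta 168/261 = 64.4%, the Product team 13/18 = 72.2% → the Product team
P2: Team Beta 18/44 = 40.9%, the Product team 39/72 = 54.2% → the Product team
P1: Team Beta 2/7 = 28.6%, the Product team 75/192 = 39.1% → the Product team
Overall: Team Beta 188/312 = 60.3%, the Product team 127/282 = 45.0% → Team Beta
The Product team wins each ticket group but Team Beta wins overall — the comparison reverses. The Product team's tickets skew toward P1, which has a lower base rate.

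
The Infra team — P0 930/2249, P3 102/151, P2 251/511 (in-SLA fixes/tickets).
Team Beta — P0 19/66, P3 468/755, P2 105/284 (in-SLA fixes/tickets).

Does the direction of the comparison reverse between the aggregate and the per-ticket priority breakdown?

P0: the Infra team 930/2249 = 41.4%, Team Beta 19/66 = 28.8% → the Infra team
P3: the Infra team 102/151 = 67.5%, Team Beta 468/755 = 62.0% → the Infra team
P2: the Infra team 251/511 = 49.1%, Team Beta 105/284 = 37.0% → the Infra team
Overall: the Infra team 1283/2911 = 44.1%, Team Beta 592/1105 = 53.6% → Team Beta
The Infra team wins each ticket group but Team Beta wins overall — the comparison reverses. The Infra team's tickets skew toward P0, which has a lower base rate.

Yes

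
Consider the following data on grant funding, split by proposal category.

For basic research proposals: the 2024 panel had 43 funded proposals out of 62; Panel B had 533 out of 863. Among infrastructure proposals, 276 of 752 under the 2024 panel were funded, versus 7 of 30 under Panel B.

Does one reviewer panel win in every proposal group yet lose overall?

Yes

Basic research: the 2024 panel 43/62 = 69.4%, Panel B 533/863 = 61.8% → the 2024 panel
Infrastructure: the 2024 panel 276/752 = 36.7%, Panel B 7/30 = 23.3% → the 2024 panel
Overall: the 2024 panel 319/814 = 39.2%, Panel B 540/893 = 60.5% → Panel B
The 2024 panel wins each proposal group but Panel B wins overall — the comparison reverses. The 2024 panel's proposals skew toward infrastructure, which has a lower base rate.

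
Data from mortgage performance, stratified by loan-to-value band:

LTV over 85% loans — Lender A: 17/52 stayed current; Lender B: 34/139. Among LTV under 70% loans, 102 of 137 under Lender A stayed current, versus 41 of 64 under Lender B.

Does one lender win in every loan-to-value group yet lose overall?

No

LTV over 85%: Lender A 17/52 = 32.7%, Lender B 34/139 = 24.5% → Lender A
LTV under 70%: Lender A 102/137 = 74.5%, Lender B 41/64 = 64.1% → Lender A
Overall: Lender A 119/189 = 63.0%, Lender B 75/203 = 36.9% → Lender A
Lender A wins overall and in every loan-to-value group — no reversal.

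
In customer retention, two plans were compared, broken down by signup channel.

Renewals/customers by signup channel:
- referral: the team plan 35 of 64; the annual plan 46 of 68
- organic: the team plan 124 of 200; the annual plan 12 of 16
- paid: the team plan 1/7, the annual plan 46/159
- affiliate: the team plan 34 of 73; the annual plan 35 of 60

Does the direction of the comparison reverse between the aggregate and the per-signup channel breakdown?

Yes

Referral: the team plan 35/64 = 54.7%, the annual plan 46/68 = 67.6% → the annual plan
Organic: the team plan 124/200 = 62.0%, the annual plan 12/16 = 75.0% → the annual plan
Paid: the team plan 1/7 = 14.3%, the annual plan 46/159 = 28.9% → the annual plan
Affiliate: the team plan 34/73 = 46.6%, the annual plan 35/60 = 58.3% → the annual plan
Overall: the team plan 194/344 = 56.4%, the annual plan 139/303 = 45.9% → the team plan
The annual plan wins each signup group but the team plan wins overall — the comparison reverses. The annual plan's customers skew toward paid, which has a lower base rate.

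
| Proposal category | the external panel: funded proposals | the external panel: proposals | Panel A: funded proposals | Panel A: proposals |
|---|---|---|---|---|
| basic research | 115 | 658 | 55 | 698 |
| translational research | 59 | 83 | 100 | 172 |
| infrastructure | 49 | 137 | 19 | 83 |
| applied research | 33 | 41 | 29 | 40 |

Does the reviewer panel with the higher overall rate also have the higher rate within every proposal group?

Basic research: the external panel 115/658 = 17.5%, Panel A 55/698 = 7.9% → the external panel
Translational research: the external panel 59/83 = 71.1%, Panel A 100/172 = 58.1% → the external panel
Infrastructure: the external panel 49/137 = 35.8%, Panel A 19/83 = 22.9% → the external panel
Applied research: the external panel 33/41 = 80.5%, Panel A 29/40 = 72.5% → the external panel
Overall: the external panel 256/919 = 27.9%, Panel A 203/993 = 20.4% → the external panel
The external panel wins overall and in every proposal group — no reversal.

Yes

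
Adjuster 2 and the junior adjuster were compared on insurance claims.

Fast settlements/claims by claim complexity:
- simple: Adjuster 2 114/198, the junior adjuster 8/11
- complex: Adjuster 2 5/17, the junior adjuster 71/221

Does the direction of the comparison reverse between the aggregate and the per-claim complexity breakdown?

Simple: Adjuster 2 114/198 = 57.6%, the junior adjuster 8/11 = 72.7% → the junior adjuster
Complex: Adjuster 2 5/17 = 29.4%, the junior adjuster 71/221 = 32.1% → the junior adjuster
Overall: Adjuster 2 119/215 = 55.3%, the junior adjuster 79/232 = 34.1% → Adjuster 2
The junior adjuster wins each claim group but Adjuster 2 wins overall — the comparison reverses. The junior adjuster's claims skew toward complex, which has a lower base rate.

Yes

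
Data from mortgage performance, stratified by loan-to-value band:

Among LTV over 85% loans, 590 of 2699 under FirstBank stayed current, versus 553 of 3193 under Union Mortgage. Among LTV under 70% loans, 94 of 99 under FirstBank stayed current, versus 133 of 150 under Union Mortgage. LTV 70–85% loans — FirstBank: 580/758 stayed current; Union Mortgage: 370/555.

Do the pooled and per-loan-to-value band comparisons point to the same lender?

LTV over 85%: FirstBank 590/2699 = 21.9%, Union Mortgage 553/3193 = 17.3% → FirstBank
LTV under 70%: FirstBank 94/99 = 94.9%, Union Mortgage 133/150 = 88.7% → FirstBank
LTV 70–85%: FirstBank 580/758 = 76.5%, Union Mortgage 370/555 = 66.7% → FirstBank
Overall: FirstBank 1264/3556 = 35.5%, Union Mortgage 1056/3898 = 27.1% → FirstBank
FirstBank wins overall and in every loan-to-value group — no reversal.

Yes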